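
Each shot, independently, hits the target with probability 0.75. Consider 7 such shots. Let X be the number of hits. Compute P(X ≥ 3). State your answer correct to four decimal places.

X ~ Binomial(7, 0.75); P(X ≥ 3) = Σ C(7,k) p^k (1−p)^(7−k) over k:
  k=3: C(7,3)·0.75^3·0.25^4 = 0.057678
  k=4: C(7,4)·0.75^4·0.25^3 = 0.173035
  k=5: C(7,5)·0.75^5·0.25^2 = 0.311462
  k=6: C(7,6)·0.75^6·0.25^1 = 0.311462
  k=7: C(7,7)·0.75^7·0.25^0 = 0.133484
Total = 0.987122

0.9871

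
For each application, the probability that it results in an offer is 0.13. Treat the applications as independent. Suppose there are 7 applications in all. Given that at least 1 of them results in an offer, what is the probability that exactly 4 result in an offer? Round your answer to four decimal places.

0.0106

X ~ Binomial(7, 0.13). Want P(X=4 | X≥1) = P(X=4) / P(X≥1).
P(X=4) = C(7,4)·0.13^4·0.87^3 = 0.006583
P(X≥1) = 1 − 0.377255 = 0.622745
Ratio = 0.006583 / 0.622745 = 0.010570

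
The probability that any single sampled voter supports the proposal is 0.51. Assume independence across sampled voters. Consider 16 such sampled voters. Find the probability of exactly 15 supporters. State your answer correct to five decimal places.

X ~ Binomial(n=16, p=0.51).
P(X=15) = C(16,15) · p^15 · (1−p)^1
= 16 · 4.1073e-05 · 0.49 = 0.0003220

0.00032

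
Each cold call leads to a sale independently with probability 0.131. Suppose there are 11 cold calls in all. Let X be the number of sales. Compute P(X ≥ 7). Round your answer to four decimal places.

X ~ Binomial(11, 0.131); P(X ≥ 7) = Σ C(11,k) p^k (1−p)^(11−k) over k:
  k=7: C(11,7)·0.131^7·0.869^4 = 0.000125
  k=8: C(11,8)·0.131^8·0.869^3 = 0.000009
  k=9: C(11,9)·0.131^9·0.869^2 = 0.000000
  k=10: C(11,10)·0.131^10·0.869^1 = 0.000000
  k=11: C(11,11)·0.131^11·0.869^0 = 0.000000
Total = 0.000134

0.0001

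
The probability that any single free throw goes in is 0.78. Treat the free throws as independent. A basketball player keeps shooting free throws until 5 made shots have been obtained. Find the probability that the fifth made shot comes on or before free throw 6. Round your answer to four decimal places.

0.6063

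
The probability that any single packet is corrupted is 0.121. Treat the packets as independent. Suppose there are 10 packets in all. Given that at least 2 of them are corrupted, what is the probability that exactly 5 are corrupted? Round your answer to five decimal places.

0.00992

X ~ Binomial(10, 0.121). Want P(X=5 | X≥2) = P(X=5) / P(X≥2).
P(X=5) = C(10,5)·0.121^5·0.879^5 = 0.0034298
P(X≥2) = 1 − 0.2753523 − 0.3790402 = 0.3456075
Ratio = 0.0034298 / 0.3456075 = 0.0099240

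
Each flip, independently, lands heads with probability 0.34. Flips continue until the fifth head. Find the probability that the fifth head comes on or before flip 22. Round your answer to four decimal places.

Finishing within 22 flips ⇔ at least 5 successes in the first 22. With X ~ Binomial(22, 0.34), P(Y ≤ 22) = 1 − P(X ≤ 4).
  k=0: C(22,0)·0.34^0·0.66^22 = 0.000107
  k=1: C(22,1)·0.34^1·0.66^21 = 0.001214
  k=2: C(22,2)·0.34^2·0.66^20 = 0.006568
  k=3: C(22,3)·0.34^3·0.66^19 = 0.022558
  k=4: C(22,4)·0.34^4·0.66^18 = 0.055198
1 − 0.085645 = 0.914355

0.9144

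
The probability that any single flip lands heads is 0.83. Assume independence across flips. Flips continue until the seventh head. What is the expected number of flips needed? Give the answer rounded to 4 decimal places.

8.4337

Y = total flips until the seventh success; negative binomial with r=7, p=0.83.
E[Y] = r / p = 7 / 0.83 = 8.433735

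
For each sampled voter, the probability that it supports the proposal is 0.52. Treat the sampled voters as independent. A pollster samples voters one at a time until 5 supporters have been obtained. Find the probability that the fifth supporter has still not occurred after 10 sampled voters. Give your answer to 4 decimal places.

Needing more than 10 sampled voters ⇔ fewer than 5 successes in the first 10. With X ~ Binomial(10, 0.52), P(Y > 10) = P(X ≤ 4).
  k=0: C(10,0)·0.52^0·0.48^10 = 0.000649
  k=1: C(10,1)·0.52^1·0.48^9 = 0.007034
  k=2: C(10,2)·0.52^2·0.48^8 = 0.034289
  k=3: C(10,3)·0.52^3·0.48^7 = 0.099056
  k=4: C(10,4)·0.52^4·0.48^6 = 0.187793
P(X ≤ 4) = 0.328820

0.3288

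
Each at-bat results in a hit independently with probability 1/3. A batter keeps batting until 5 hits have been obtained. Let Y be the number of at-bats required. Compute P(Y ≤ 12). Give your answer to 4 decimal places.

0.3685

Finishing within 12 at-bats ⇔ at least 5 successes in the first 12. With X ~ Binomial(12, 0.333333), P(Y ≤ 12) = 1 − P(X ≤ 4).
  k=0: C(12,0)·0.333333^0·0.666667^12 = 0.007707
  k=1: C(12,1)·0.333333^1·0.666667^11 = 0.046244
  k=2: C(12,2)·0.333333^2·0.666667^10 = 0.127171
  k=3: C(12,3)·0.333333^3·0.666667^9 = 0.211952
  k=4: C(12,4)·0.333333^4·0.666667^8 = 0.238446
1 − 0.631521 = 0.368479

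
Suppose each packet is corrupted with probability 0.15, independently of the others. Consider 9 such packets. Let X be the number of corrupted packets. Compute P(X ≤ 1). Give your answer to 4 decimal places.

0.5995

X ~ Binomial(9, 0.15); P(X ≤ 1) = Σ C(9,k) p^k (1−p)^(9−k) over k:
  k=0: C(9,0)·0.15^0·0.85^9 = 0.231617
  k=1: C(9,1)·0.15^1·0.85^8 = 0.367862
Total = 0.599479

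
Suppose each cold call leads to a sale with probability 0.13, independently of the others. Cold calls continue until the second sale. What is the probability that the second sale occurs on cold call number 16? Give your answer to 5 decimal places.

0.03608

Y = trial on which the second success occurs; negative binomial, r=2, p=0.13.
P(Y=16) = C(15,1) · p^2 · (1−p)^14
= 15 · 0.0169 · 0.14232 = 0.0360784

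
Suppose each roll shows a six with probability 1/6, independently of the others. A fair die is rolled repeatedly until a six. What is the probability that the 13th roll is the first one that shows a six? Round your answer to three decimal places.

0.019

Geometric (trials to first success), p = 0.166667.
P(Y = 13) = (1−p)^12 · p = 0.11216 · 0.166667 = 0.01869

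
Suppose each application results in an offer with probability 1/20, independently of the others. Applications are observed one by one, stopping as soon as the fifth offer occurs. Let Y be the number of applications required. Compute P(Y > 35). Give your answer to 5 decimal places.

0.97097

Needing more than 35 applications ⇔ fewer than 5 successes in the first 35. With X ~ Binomial(35, 0.05), P(Y > 35) = P(X ≤ 4).
  k=0: C(35,0)·0.05^0·0.95^35 = 0.1660834
  k=1: C(35,1)·0.05^1·0.95^34 = 0.3059431
  k=2: C(35,2)·0.05^2·0.95^33 = 0.2737385
  k=3: C(35,3)·0.05^3·0.95^32 = 0.1584802
  k=4: C(35,4)·0.05^4·0.95^31 = 0.0667285
P(X ≤ 4) = 0.9709737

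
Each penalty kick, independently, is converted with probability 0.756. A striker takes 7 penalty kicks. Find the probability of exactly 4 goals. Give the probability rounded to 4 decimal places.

X ~ Binomial(n=7, p=0.756).
P(X=4) = C(7,4) · p^4 · (1−p)^3
= 35 · 0.32665 · 0.014527 = 0.166083

0.1661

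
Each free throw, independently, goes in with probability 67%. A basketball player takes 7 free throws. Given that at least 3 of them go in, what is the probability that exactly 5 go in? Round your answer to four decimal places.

0.3228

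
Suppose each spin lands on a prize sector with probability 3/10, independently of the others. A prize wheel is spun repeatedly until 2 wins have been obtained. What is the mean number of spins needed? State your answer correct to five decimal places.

6.66667

Y = total spins until the second success; negative binomial with r=2, p=0.30.
E[Y] = r / p = 2 / 0.30 = 6.6666667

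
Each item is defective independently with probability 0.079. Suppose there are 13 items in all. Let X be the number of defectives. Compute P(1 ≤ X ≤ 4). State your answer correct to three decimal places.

0.655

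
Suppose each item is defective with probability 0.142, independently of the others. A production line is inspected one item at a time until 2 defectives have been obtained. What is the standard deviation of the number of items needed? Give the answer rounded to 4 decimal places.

Y = total items until the second success; negative binomial with r=2, p=0.142.
SD(Y) = √[r(1−p)/p²] = √(85.102162) = 9.225083

9.2251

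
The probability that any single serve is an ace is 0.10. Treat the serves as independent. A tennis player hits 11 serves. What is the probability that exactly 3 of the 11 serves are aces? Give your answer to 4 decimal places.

X ~ Binomial(n=11, p=0.10).
P(X=3) = C(11,3) · p^3 · (1−p)^8
= 165 · 0.001 · 0.43047 = 0.071027

0.0710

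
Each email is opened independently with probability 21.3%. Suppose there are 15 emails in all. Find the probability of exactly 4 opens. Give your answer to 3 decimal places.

0.202

X ~ Binomial(n=15, p=0.213).
P(X=4) = C(15,4) · p^4 · (1−p)^11
= 1365 · 0.0020583 · 0.071734 = 0.20155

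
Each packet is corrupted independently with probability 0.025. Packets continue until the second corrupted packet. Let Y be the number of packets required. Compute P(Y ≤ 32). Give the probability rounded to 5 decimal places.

Finishing within 32 packets ⇔ at least 2 successes in the first 32. With X ~ Binomial(32, 0.025), P(Y ≤ 32) = 1 − P(X ≤ 1).
  k=0: C(32,0)·0.025^0·0.975^32 = 0.4447825
  k=1: C(32,1)·0.025^1·0.975^31 = 0.3649498
1 − 0.8097323 = 0.1902677

0.19027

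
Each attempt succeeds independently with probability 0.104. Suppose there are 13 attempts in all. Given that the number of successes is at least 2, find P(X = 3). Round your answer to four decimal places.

X ~ Binomial(13, 0.104). Want P(X=3 | X≥2) = P(X=3) / P(X≥2).
P(X=3) = C(13,3)·0.104^3·0.896^10 = 0.107287
P(X≥2) = 1 − 0.239886 − 0.361970 = 0.398144
Ratio = 0.107287 / 0.398144 = 0.269467

0.2695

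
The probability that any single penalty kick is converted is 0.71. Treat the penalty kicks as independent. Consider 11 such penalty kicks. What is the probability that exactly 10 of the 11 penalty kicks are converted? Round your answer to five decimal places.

X ~ Binomial(n=11, p=0.71).
P(X=10) = C(11,10) · p^10 · (1−p)^1
= 11 · 0.032552 · 0.29 = 0.1038423

0.10384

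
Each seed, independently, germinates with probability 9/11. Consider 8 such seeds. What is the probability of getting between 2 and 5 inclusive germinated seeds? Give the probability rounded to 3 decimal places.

X ~ Binomial(8, 0.818182); P(2 ≤ X ≤ 5) = Σ C(8,k) p^k (1−p)^(8−k) over k:
  k=2: C(8,2)·0.818182^2·0.181818^6 = 0.00068
  k=3: C(8,3)·0.818182^3·0.181818^5 = 0.00609
  k=4: C(8,4)·0.818182^4·0.181818^4 = 0.03428
  k=5: C(8,5)·0.818182^5·0.181818^3 = 0.12341
Total = 0.16446

0.164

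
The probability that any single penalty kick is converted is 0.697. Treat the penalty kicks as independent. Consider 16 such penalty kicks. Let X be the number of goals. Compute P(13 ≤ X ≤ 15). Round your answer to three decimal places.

X ~ Binomial(16, 0.697); P(13 ≤ X ≤ 15) = Σ C(16,k) p^k (1−p)^(16−k) over k:
  k=13: C(16,13)·0.697^13·0.303^3 = 0.14274
  k=14: C(16,14)·0.697^14·0.303^2 = 0.07036
  k=15: C(16,15)·0.697^15·0.303^1 = 0.02158
Total = 0.23468

0.235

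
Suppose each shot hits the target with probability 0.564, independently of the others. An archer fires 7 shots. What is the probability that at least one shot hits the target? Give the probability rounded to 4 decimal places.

P(at least one) = 1 − P(none) = 1 − (1 − 0.564)^7
= 1 − 0.002995 = 0.997005

0.9970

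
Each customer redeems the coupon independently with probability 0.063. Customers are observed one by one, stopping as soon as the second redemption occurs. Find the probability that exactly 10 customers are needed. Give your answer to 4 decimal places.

0.0212

Y = trial on which the second success occurs; negative binomial, r=2, p=0.063.
P(Y=10) = C(9,1) · p^2 · (1−p)^8
= 9 · 0.003969 · 0.59418 = 0.021225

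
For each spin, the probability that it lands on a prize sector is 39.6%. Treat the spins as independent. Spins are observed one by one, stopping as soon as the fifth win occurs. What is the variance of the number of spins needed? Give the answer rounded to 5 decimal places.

Y = total spins until the fifth success; negative binomial with r=5, p=0.396.
Var(Y) = r(1−p)/p² = 5·0.604 / 0.396² = 19.2582390

19.25824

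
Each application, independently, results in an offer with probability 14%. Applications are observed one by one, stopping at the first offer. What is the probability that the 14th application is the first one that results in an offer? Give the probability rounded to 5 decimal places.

0.01971

Geometric (trials to first success), p = 0.14.
P(Y = 14) = (1−p)^13 · p = 0.14076 · 0.14 = 0.0197064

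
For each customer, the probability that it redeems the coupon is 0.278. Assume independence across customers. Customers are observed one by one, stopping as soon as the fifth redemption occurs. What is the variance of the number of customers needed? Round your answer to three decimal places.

Y = total customers until the fifth success; negative binomial with r=5, p=0.278.
Var(Y) = r(1−p)/p² = 5·0.722 / 0.278² = 46.71083

46.711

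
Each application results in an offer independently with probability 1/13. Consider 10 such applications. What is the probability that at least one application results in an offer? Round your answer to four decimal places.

P(at least one) = 1 − P(none) = 1 − (1 − 0.076923)^10
= 1 − 0.449137 = 0.550863

0.5509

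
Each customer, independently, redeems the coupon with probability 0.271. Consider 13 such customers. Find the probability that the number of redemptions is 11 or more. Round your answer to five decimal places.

X ~ Binomial(13, 0.271); P(X ≥ 11) = Σ C(13,k) p^k (1−p)^(13−k) over k:
  k=11: C(13,11)·0.271^11·0.729^2 = 0.0000240
  k=12: C(13,12)·0.271^12·0.729^1 = 0.0000015
  k=13: C(13,13)·0.271^13·0.729^0 = 0.0000000
Total = 0.0000255

0.00003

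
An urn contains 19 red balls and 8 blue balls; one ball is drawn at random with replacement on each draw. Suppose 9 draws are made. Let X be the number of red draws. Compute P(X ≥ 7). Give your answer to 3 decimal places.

X ~ Binomial(9, 0.703704); P(X ≥ 7) = Σ C(9,k) p^k (1−p)^(9−k) over k:
  k=7: C(9,7)·0.703704^7·0.296296^2 = 0.27007
  k=8: C(9,8)·0.703704^8·0.296296^1 = 0.16036
  k=9: C(9,9)·0.703704^9·0.296296^0 = 0.04232
Total = 0.47275

0.473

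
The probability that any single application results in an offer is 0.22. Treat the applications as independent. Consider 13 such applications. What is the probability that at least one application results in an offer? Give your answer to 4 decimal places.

0.9604

P(at least one) = 1 − P(none) = 1 − (1 − 0.22)^13
= 1 − 0.039558 = 0.960442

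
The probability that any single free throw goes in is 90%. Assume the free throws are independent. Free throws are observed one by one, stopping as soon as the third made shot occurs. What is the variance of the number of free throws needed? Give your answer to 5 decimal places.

Y = total free throws until the third success; negative binomial with r=3, p=0.90.
Var(Y) = r(1−p)/p² = 3·0.10 / 0.90² = 0.3703704

0.37037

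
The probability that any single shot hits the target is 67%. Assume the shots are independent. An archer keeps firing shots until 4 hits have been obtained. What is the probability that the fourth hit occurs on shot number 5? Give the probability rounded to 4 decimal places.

0.2660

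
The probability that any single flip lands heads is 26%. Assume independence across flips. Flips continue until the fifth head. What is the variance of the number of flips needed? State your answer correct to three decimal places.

Y = total flips until the fifth success; negative binomial with r=5, p=0.26.
Var(Y) = r(1−p)/p² = 5·0.74 / 0.26² = 54.73373

54.734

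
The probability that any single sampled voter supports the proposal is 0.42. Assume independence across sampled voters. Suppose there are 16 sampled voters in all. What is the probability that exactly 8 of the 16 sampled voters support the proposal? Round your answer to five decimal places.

X ~ Binomial(n=16, p=0.42).
P(X=8) = C(16,8) · p^8 · (1−p)^8
= 12870 · 0.00096827 · 0.012806 = 0.1595867

0.15959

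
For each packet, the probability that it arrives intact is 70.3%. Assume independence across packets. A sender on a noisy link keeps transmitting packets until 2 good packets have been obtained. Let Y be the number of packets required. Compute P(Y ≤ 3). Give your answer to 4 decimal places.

0.7878

Finishing within 3 packets ⇔ at least 2 successes in the first 3. With X ~ Binomial(3, 0.703), P(Y ≤ 3) = 1 − P(X ≤ 1).
  k=0: C(3,0)·0.703^0·0.297^3 = 0.026198
  k=1: C(3,1)·0.703^1·0.297^2 = 0.186033
1 − 0.212231 = 0.787769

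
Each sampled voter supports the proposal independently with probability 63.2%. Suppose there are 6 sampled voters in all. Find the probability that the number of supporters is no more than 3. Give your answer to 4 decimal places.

0.3896

X ~ Binomial(6, 0.632); P(X ≤ 3) = Σ C(6,k) p^k (1−p)^(6−k) over k:
  k=0: C(6,0)·0.632^0·0.368^6 = 0.002484
  k=1: C(6,1)·0.632^1·0.368^5 = 0.025592
  k=2: C(6,2)·0.632^2·0.368^4 = 0.109880
  k=3: C(6,3)·0.632^3·0.368^3 = 0.251608
Total = 0.389563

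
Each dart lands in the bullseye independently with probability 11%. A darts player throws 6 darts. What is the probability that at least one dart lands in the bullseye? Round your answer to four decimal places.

P(at least one) = 1 − P(none) = 1 − (1 − 0.11)^6
= 1 − 0.496981 = 0.503019

0.5030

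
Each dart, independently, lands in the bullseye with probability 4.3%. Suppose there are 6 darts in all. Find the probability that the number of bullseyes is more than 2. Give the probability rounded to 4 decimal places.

X ~ Binomial(6, 0.043); P(X ≥ 3) = Σ C(6,k) p^k (1−p)^(6−k) over k:
  k=3: C(6,3)·0.043^3·0.957^3 = 0.001394
  k=4: C(6,4)·0.043^4·0.957^2 = 0.000047
  k=5: C(6,5)·0.043^5·0.957^1 = 0.000001
  k=6: C(6,6)·0.043^6·0.957^0 = 0.000000
Total = 0.001442

0.0014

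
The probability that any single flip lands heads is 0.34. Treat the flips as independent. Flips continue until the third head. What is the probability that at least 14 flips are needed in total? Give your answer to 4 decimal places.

Needing more than 13 flips ⇔ fewer than 3 successes in the first 13. With X ~ Binomial(13, 0.34), P(Y > 13) = P(X ≤ 2).
  k=0: C(13,0)·0.34^0·0.66^13 = 0.004509
  k=1: C(13,1)·0.34^1·0.66^12 = 0.030196
  k=2: C(13,2)·0.34^2·0.66^11 = 0.093333
P(X ≤ 2) = 0.128038

0.1280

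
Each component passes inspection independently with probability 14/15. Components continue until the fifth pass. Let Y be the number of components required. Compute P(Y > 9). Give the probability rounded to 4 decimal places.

0.0001

Needing more than 9 components ⇔ fewer than 5 successes in the first 9. With X ~ Binomial(9, 0.933333), P(Y > 9) = P(X ≤ 4).
  k=0: C(9,0)·0.933333^0·0.066667^9 = 0.000000
  k=1: C(9,1)·0.933333^1·0.066667^8 = 0.000000
  k=2: C(9,2)·0.933333^2·0.066667^7 = 0.000000
  k=3: C(9,3)·0.933333^3·0.066667^6 = 0.000006
  k=4: C(9,4)·0.933333^4·0.066667^5 = 0.000126
P(X ≤ 4) = 0.000132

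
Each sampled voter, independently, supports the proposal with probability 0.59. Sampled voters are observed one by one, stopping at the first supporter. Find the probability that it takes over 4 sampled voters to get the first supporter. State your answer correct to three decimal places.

0.028

Y = number of sampled voters to the first success; geometric, p = 0.59.
P(Y > 4) = P(first 4 all fail) = (1−p)^4 = 0.02826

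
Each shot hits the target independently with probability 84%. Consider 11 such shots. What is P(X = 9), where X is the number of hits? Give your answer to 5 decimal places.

X ~ Binomial(n=11, p=0.84).
P(X=9) = C(11,9) · p^9 · (1−p)^2
= 55 · 0.20822 · 0.0256 = 0.2931678

0.29317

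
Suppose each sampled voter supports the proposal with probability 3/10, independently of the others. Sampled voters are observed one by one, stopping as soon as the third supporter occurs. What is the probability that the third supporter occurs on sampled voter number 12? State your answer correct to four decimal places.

0.0599

Y = trial on which the third success occurs; negative binomial, r=3, p=0.30.
P(Y=12) = C(11,2) · p^3 · (1−p)^9
= 55 · 0.027 · 0.040354 = 0.059925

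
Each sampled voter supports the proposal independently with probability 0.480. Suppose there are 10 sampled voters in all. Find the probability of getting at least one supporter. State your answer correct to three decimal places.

0.999

P(at least one) = 1 − P(none) = 1 − (1 − 0.48)^10
= 1 − 0.00145 = 0.99855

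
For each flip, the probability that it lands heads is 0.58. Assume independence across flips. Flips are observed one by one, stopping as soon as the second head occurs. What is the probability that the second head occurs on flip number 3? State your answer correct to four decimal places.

0.2826

Y = trial on which the second success occurs; negative binomial, r=2, p=0.58.
P(Y=3) = C(2,1) · p^2 · (1−p)^1
= 2 · 0.3364 · 0.42 = 0.282576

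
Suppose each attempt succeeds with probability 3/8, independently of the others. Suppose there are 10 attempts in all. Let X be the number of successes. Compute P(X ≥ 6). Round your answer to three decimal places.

X ~ Binomial(10, 0.375); P(X ≥ 6) = Σ C(10,k) p^k (1−p)^(10−k) over k:
  k=6: C(10,6)·0.375^6·0.625^4 = 0.08911
  k=7: C(10,7)·0.375^7·0.625^3 = 0.03055
  k=8: C(10,8)·0.375^8·0.625^2 = 0.00687
  k=9: C(10,9)·0.375^9·0.625^1 = 0.00092
  k=10: C(10,10)·0.375^10·0.625^0 = 0.00005
Total = 0.12751

0.128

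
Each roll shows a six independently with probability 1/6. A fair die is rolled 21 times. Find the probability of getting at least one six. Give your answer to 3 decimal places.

0.978

P(at least one) = 1 − P(none) = 1 − (1 − 0.166667)^21
= 1 − 0.02174 = 0.97826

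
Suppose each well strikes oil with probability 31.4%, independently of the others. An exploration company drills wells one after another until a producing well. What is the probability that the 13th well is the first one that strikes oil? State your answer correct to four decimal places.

0.0034

Geometric (trials to first success), p = 0.314.
P(Y = 13) = (1−p)^12 · p = 0.010861 · 0.314 = 0.003411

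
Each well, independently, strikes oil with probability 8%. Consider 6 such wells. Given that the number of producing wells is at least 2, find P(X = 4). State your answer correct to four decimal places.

X ~ Binomial(6, 0.08). Want P(X=4 | X≥2) = P(X=4) / P(X≥2).
P(X=4) = C(6,4)·0.08^4·0.92^2 = 0.000520
P(X≥2) = 1 − 0.606355 − 0.316359 = 0.077286
Ratio = 0.000520 / 0.077286 = 0.006729

0.0067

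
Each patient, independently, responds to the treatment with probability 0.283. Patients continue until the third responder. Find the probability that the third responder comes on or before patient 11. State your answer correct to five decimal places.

Finishing within 11 patients ⇔ at least 3 successes in the first 11. With X ~ Binomial(11, 0.283), P(Y ≤ 11) = 1 − P(X ≤ 2).
  k=0: C(11,0)·0.283^0·0.717^11 = 0.0257461
  k=1: C(11,1)·0.283^1·0.717^10 = 0.1117817
  k=2: C(11,2)·0.283^2·0.717^9 = 0.2206012
1 − 0.3581290 = 0.6418710

0.64187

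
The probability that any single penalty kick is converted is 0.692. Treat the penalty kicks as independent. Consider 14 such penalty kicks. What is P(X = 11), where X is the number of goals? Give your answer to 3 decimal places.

X ~ Binomial(n=14, p=0.692).
P(X=11) = C(14,11) · p^11 · (1−p)^3
= 364 · 0.017425 · 0.029218 = 0.18532

0.185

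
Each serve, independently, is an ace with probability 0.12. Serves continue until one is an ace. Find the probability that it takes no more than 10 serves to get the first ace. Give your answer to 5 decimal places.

0.72150

Y = number of serves to the first success; geometric, p = 0.12.
P(Y ≤ 10) = 1 − (1−p)^10 = 1 − 0.2785010 = 0.7214990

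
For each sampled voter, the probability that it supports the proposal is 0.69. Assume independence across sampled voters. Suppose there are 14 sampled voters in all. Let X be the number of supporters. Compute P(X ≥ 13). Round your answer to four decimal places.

X ~ Binomial(14, 0.69); P(X ≥ 13) = Σ C(14,k) p^k (1−p)^(14−k) over k:
  k=13: C(14,13)·0.69^13·0.31^1 = 0.034876
  k=14: C(14,14)·0.69^14·0.31^0 = 0.005545
Total = 0.040421

0.0404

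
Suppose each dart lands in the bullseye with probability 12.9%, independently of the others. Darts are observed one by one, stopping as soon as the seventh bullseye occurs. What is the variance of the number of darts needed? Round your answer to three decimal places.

Y = total darts until the seventh success; negative binomial with r=7, p=0.129.
Var(Y) = r(1−p)/p² = 7·0.871 / 0.129² = 366.38423

366.384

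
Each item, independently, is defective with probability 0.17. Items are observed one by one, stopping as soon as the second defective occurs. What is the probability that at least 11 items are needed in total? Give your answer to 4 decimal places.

0.4730

Needing more than 10 items ⇔ fewer than 2 successes in the first 10. With X ~ Binomial(10, 0.17), P(Y > 10) = P(X ≤ 1).
  k=0: C(10,0)·0.17^0·0.83^10 = 0.155160
  k=1: C(10,1)·0.17^1·0.83^9 = 0.317798
P(X ≤ 1) = 0.472959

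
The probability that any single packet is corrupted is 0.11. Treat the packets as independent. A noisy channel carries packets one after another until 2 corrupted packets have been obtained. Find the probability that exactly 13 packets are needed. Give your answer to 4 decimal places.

0.0403

Y = trial on which the second success occurs; negative binomial, r=2, p=0.11.
P(Y=13) = C(12,1) · p^2 · (1−p)^11
= 12 · 0.0121 · 0.27752 = 0.040296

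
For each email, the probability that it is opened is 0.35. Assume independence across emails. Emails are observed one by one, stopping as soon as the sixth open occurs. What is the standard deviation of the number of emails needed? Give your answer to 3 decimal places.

5.642

Y = total emails until the sixth success; negative binomial with r=6, p=0.35.
SD(Y) = √[r(1−p)/p²] = √(31.83673) = 5.64241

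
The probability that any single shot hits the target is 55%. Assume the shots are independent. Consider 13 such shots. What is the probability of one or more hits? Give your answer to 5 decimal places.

P(at least one) = 1 − P(none) = 1 − (1 − 0.55)^13
= 1 − 0.0000310 = 0.9999690

0.99997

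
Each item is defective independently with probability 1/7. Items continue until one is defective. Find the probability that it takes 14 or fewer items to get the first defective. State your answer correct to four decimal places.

Y = number of items to the first success; geometric, p = 0.142857.
P(Y ≤ 14) = 1 − (1−p)^14 = 1 − 0.115543 = 0.884457

0.8845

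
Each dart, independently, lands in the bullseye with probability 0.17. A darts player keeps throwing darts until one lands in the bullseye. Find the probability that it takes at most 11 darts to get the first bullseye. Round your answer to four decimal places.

Y = number of darts to the first success; geometric, p = 0.17.
P(Y ≤ 11) = 1 − (1−p)^11 = 1 − 0.128783 = 0.871217

0.8712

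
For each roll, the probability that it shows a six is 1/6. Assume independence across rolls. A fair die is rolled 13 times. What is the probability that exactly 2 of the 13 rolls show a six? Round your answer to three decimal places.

0.292

X ~ Binomial(n=13, p=0.166667).
P(X=2) = C(13,2) · p^2 · (1−p)^11
= 78 · 0.027778 · 0.13459 = 0.29161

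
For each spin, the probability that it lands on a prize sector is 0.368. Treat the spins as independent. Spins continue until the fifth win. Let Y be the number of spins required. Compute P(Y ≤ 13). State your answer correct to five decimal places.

0.55430

Finishing within 13 spins ⇔ at least 5 successes in the first 13. With X ~ Binomial(13, 0.368), P(Y ≤ 13) = 1 − P(X ≤ 4).
  k=0: C(13,0)·0.368^0·0.632^13 = 0.0025664
  k=1: C(13,1)·0.368^1·0.632^12 = 0.0194266
  k=2: C(13,2)·0.368^2·0.632^11 = 0.0678700
  k=3: C(13,3)·0.368^3·0.632^10 = 0.1449040
  k=4: C(13,4)·0.368^4·0.632^9 = 0.2109362
1 − 0.4457031 = 0.5542969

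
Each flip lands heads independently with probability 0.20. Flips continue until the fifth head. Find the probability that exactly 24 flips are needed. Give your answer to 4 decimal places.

0.0408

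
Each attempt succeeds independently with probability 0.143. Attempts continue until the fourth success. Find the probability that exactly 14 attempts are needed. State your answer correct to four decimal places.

0.0256

Y = trial on which the fourth success occurs; negative binomial, r=4, p=0.143.
P(Y=14) = C(13,3) · p^4 · (1−p)^10
= 286 · 0.00041816 · 0.2137 = 0.025558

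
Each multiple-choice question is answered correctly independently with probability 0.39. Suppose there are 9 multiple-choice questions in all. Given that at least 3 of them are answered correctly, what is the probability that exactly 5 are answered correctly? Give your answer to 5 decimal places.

X ~ Binomial(9, 0.39). Want P(X=5 | X≥3) = P(X=5) / P(X≥3).
P(X=5) = C(9,5)·0.39^5·0.61^4 = 0.1574030
P(X≥3) = 1 − 0.0116941 − 0.0672893 − 0.1720840 = 0.7489326
Ratio = 0.1574030 / 0.7489326 = 0.2101698

0.21017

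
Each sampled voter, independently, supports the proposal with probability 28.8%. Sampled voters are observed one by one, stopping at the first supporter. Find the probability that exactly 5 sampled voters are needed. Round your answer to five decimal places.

Geometric (trials to first success), p = 0.288.
P(Y = 5) = (1−p)^4 · p = 0.25699 · 0.288 = 0.0740138

0.07401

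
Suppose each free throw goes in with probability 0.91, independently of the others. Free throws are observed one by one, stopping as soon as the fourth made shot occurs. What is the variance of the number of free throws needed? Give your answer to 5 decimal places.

Y = total free throws until the fourth success; negative binomial with r=4, p=0.91.
Var(Y) = r(1−p)/p² = 4·0.09 / 0.91² = 0.4347301

0.43473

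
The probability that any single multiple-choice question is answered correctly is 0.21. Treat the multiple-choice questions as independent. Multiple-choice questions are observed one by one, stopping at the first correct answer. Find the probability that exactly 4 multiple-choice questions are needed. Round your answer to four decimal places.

Geometric (trials to first success), p = 0.21.
P(Y = 4) = (1−p)^3 · p = 0.49304 · 0.21 = 0.103538

0.1035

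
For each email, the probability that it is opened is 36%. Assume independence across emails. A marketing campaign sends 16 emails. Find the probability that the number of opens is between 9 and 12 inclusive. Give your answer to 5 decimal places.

0.07884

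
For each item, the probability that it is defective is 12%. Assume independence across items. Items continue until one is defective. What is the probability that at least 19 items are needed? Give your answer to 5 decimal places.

0.10016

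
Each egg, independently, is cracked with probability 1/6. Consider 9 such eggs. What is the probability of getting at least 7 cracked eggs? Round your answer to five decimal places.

X ~ Binomial(9, 0.166667); P(X ≥ 7) = Σ C(9,k) p^k (1−p)^(9−k) over k:
  k=7: C(9,7)·0.166667^7·0.833333^2 = 0.0000893
  k=8: C(9,8)·0.166667^8·0.833333^1 = 0.0000045
  k=9: C(9,9)·0.166667^9·0.833333^0 = 0.0000001
Total = 0.0000939

0.00009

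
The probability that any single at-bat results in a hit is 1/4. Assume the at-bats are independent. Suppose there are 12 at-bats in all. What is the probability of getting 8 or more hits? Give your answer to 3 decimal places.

0.003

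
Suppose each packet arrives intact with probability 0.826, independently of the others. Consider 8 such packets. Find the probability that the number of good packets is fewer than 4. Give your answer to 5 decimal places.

X ~ Binomial(8, 0.826); P(X ≤ 3) = Σ C(8,k) p^k (1−p)^(8−k) over k:
  k=0: C(8,0)·0.826^0·0.174^8 = 0.0000008
  k=1: C(8,1)·0.826^1·0.174^7 = 0.0000319
  k=2: C(8,2)·0.826^2·0.174^6 = 0.0005302
  k=3: C(8,3)·0.826^3·0.174^5 = 0.0050336
Total = 0.0055965

0.00560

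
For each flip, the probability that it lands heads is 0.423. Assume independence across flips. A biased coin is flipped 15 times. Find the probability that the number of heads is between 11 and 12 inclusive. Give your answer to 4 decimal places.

X ~ Binomial(15, 0.423); P(11 ≤ X ≤ 12) = Σ C(15,k) p^k (1−p)^(15−k) over k:
  k=11: C(15,11)·0.423^11·0.577^4 = 0.011738
  k=12: C(15,12)·0.423^12·0.577^3 = 0.002868
Total = 0.014606

0.0146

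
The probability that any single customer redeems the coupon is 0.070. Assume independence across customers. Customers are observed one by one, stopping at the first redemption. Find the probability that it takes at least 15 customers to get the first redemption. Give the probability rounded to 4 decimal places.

Y = number of customers to the first success; geometric, p = 0.07.
P(Y > 14) = P(first 14 all fail) = (1−p)^14 = 0.362044

0.3620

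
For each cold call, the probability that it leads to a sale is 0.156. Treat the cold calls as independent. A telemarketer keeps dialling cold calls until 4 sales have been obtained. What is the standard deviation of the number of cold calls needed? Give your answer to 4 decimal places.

Y = total cold calls until the fourth success; negative binomial with r=4, p=0.156.
SD(Y) = √[r(1−p)/p²] = √(138.724523) = 11.778138

11.7781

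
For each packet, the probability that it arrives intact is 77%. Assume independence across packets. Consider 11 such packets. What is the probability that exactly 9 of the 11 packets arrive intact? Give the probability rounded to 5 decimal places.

X ~ Binomial(n=11, p=0.77).
P(X=9) = C(11,9) · p^9 · (1−p)^2
= 55 · 0.095152 · 0.0529 = 0.2768439

0.27684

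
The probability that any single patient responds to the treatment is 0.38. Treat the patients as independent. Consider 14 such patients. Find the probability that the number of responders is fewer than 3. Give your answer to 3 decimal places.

0.054

X ~ Binomial(14, 0.38); P(X ≤ 2) = Σ C(14,k) p^k (1−p)^(14−k) over k:
  k=0: C(14,0)·0.38^0·0.62^14 = 0.00124
  k=1: C(14,1)·0.38^1·0.62^13 = 0.01064
  k=2: C(14,2)·0.38^2·0.62^12 = 0.04239
Total = 0.05428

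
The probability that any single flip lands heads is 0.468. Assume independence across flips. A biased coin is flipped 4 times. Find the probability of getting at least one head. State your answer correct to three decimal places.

P(at least one) = 1 − P(none) = 1 − (1 − 0.468)^4
= 1 − 0.08010 = 0.91990

0.920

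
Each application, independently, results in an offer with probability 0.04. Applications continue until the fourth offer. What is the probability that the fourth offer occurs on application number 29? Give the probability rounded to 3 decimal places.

0.003

Y = trial on which the fourth success occurs; negative binomial, r=4, p=0.04.
P(Y=29) = C(28,3) · p^4 · (1−p)^25
= 3276 · 2.56e-06 · 0.3604 = 0.00302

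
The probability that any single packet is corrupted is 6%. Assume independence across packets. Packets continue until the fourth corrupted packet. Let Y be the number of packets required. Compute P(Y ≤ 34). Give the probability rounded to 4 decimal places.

Finishing within 34 packets ⇔ at least 4 successes in the first 34. With X ~ Binomial(34, 0.06), P(Y ≤ 34) = 1 − P(X ≤ 3).
  k=0: C(34,0)·0.06^0·0.94^34 = 0.121996
  k=1: C(34,1)·0.06^1·0.94^33 = 0.264758
  k=2: C(34,2)·0.06^2·0.94^32 = 0.278841
  k=3: C(34,3)·0.06^3·0.94^31 = 0.189849
1 − 0.855445 = 0.144555

0.1446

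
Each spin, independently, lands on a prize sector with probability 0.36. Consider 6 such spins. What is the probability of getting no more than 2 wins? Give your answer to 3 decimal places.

0.627

X ~ Binomial(6, 0.36); P(X ≤ 2) = Σ C(6,k) p^k (1−p)^(6−k) over k:
  k=0: C(6,0)·0.36^0·0.64^6 = 0.06872
  k=1: C(6,1)·0.36^1·0.64^5 = 0.23193
  k=2: C(6,2)·0.36^2·0.64^4 = 0.32615
Total = 0.62680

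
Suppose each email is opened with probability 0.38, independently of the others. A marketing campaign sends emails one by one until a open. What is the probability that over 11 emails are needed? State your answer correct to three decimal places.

0.005

Y = number of emails to the first success; geometric, p = 0.38.
P(Y > 11) = P(first 11 all fail) = (1−p)^11 = 0.00520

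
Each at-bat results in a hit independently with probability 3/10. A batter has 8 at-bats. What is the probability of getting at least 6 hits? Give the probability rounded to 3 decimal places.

0.011

X ~ Binomial(8, 0.30); P(X ≥ 6) = Σ C(8,k) p^k (1−p)^(8−k) over k:
  k=6: C(8,6)·0.30^6·0.70^2 = 0.01000
  k=7: C(8,7)·0.30^7·0.70^1 = 0.00122
  k=8: C(8,8)·0.30^8·0.70^0 = 0.00007
Total = 0.01129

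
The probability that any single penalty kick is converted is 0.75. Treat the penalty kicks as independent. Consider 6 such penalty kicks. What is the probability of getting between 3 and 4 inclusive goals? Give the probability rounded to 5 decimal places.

X ~ Binomial(6, 0.75); P(3 ≤ X ≤ 4) = Σ C(6,k) p^k (1−p)^(6−k) over k:
  k=3: C(6,3)·0.75^3·0.25^3 = 0.1318359
  k=4: C(6,4)·0.75^4·0.25^2 = 0.2966309
Total = 0.4284668

0.42847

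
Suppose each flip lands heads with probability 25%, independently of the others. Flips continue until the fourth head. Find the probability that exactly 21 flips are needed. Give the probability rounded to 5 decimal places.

0.03347

Y = trial on which the fourth success occurs; negative binomial, r=4, p=0.25.
P(Y=21) = C(20,3) · p^4 · (1−p)^17
= 1140 · 0.0039062 · 0.0075169 = 0.0334739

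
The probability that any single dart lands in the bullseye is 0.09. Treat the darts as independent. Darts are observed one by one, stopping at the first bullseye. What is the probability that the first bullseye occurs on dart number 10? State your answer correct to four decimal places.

0.0385

Geometric (trials to first success), p = 0.09.
P(Y = 10) = (1−p)^9 · p = 0.42793 · 0.09 = 0.038514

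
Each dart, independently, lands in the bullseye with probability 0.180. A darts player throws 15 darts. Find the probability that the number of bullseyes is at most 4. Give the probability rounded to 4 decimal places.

X ~ Binomial(15, 0.18); P(X ≤ 4) = Σ C(15,k) p^k (1−p)^(15−k) over k:
  k=0: C(15,0)·0.18^0·0.82^15 = 0.050957
  k=1: C(15,1)·0.18^1·0.82^14 = 0.167787
  k=2: C(15,2)·0.18^2·0.82^13 = 0.257819
  k=3: C(15,3)·0.18^3·0.82^12 = 0.245242
  k=4: C(15,4)·0.18^4·0.82^11 = 0.161501
Total = 0.883306

0.8833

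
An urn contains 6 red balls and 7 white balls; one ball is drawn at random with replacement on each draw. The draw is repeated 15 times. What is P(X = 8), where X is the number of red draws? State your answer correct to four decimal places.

0.1739

X ~ Binomial(n=15, p=0.461538).
P(X=8) = C(15,8) · p^8 · (1−p)^7
= 6435 · 0.002059 · 0.013125 = 0.173898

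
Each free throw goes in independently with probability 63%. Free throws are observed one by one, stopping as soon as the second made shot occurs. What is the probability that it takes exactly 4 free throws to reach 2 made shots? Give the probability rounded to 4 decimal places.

0.1630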